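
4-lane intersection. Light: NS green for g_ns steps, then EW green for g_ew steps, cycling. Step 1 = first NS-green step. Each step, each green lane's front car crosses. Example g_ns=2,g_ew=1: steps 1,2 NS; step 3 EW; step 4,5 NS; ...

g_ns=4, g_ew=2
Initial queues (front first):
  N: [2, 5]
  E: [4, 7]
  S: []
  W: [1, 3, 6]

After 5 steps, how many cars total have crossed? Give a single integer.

Answer: 4

Derivation:
Step 1 [NS]: N:car2-GO,E:wait,S:empty,W:wait | queues: N=1 E=2 S=0 W=3
Step 2 [NS]: N:car5-GO,E:wait,S:empty,W:wait | queues: N=0 E=2 S=0 W=3
Step 3 [NS]: N:empty,E:wait,S:empty,W:wait | queues: N=0 E=2 S=0 W=3
Step 4 [NS]: N:empty,E:wait,S:empty,W:wait | queues: N=0 E=2 S=0 W=3
Step 5 [EW]: N:wait,E:car4-GO,S:wait,W:car1-GO | queues: N=0 E=1 S=0 W=2
Cars crossed by step 5: 4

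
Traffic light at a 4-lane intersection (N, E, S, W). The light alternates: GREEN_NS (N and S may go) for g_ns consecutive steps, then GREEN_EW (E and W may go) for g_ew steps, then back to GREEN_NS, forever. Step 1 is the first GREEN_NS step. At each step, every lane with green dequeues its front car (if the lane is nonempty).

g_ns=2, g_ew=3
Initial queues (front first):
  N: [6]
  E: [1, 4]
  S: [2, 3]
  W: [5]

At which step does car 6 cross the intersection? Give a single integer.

Step 1 [NS]: N:car6-GO,E:wait,S:car2-GO,W:wait | queues: N=0 E=2 S=1 W=1
Step 2 [NS]: N:empty,E:wait,S:car3-GO,W:wait | queues: N=0 E=2 S=0 W=1
Step 3 [EW]: N:wait,E:car1-GO,S:wait,W:car5-GO | queues: N=0 E=1 S=0 W=0
Step 4 [EW]: N:wait,E:car4-GO,S:wait,W:empty | queues: N=0 E=0 S=0 W=0
Car 6 crosses at step 1

1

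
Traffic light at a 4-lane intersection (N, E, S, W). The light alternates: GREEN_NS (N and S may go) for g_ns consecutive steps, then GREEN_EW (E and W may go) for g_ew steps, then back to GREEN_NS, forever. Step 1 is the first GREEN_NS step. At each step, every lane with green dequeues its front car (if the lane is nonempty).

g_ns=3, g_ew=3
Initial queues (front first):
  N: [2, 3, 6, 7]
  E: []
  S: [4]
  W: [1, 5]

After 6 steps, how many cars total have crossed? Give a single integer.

Step 1 [NS]: N:car2-GO,E:wait,S:car4-GO,W:wait | queues: N=3 E=0 S=0 W=2
Step 2 [NS]: N:car3-GO,E:wait,S:empty,W:wait | queues: N=2 E=0 S=0 W=2
Step 3 [NS]: N:car6-GO,E:wait,S:empty,W:wait | queues: N=1 E=0 S=0 W=2
Step 4 [EW]: N:wait,E:empty,S:wait,W:car1-GO | queues: N=1 E=0 S=0 W=1
Step 5 [EW]: N:wait,E:empty,S:wait,W:car5-GO | queues: N=1 E=0 S=0 W=0
Step 6 [EW]: N:wait,E:empty,S:wait,W:empty | queues: N=1 E=0 S=0 W=0
Cars crossed by step 6: 6

Answer: 6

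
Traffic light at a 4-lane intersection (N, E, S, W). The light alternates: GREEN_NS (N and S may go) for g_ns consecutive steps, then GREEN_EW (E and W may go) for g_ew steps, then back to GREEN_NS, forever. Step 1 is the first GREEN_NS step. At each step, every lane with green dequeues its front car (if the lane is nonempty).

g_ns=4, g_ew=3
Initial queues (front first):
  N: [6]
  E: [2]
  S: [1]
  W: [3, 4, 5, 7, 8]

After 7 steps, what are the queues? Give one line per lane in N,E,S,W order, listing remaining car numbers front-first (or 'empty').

Step 1 [NS]: N:car6-GO,E:wait,S:car1-GO,W:wait | queues: N=0 E=1 S=0 W=5
Step 2 [NS]: N:empty,E:wait,S:empty,W:wait | queues: N=0 E=1 S=0 W=5
Step 3 [NS]: N:empty,E:wait,S:empty,W:wait | queues: N=0 E=1 S=0 W=5
Step 4 [NS]: N:empty,E:wait,S:empty,W:wait | queues: N=0 E=1 S=0 W=5
Step 5 [EW]: N:wait,E:car2-GO,S:wait,W:car3-GO | queues: N=0 E=0 S=0 W=4
Step 6 [EW]: N:wait,E:empty,S:wait,W:car4-GO | queues: N=0 E=0 S=0 W=3
Step 7 [EW]: N:wait,E:empty,S:wait,W:car5-GO | queues: N=0 E=0 S=0 W=2

N: empty
E: empty
S: empty
W: 7 8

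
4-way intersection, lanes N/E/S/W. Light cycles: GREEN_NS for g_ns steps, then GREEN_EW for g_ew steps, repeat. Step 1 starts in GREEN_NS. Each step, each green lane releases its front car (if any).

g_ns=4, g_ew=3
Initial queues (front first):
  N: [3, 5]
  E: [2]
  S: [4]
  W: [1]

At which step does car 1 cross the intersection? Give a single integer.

Step 1 [NS]: N:car3-GO,E:wait,S:car4-GO,W:wait | queues: N=1 E=1 S=0 W=1
Step 2 [NS]: N:car5-GO,E:wait,S:empty,W:wait | queues: N=0 E=1 S=0 W=1
Step 3 [NS]: N:empty,E:wait,S:empty,W:wait | queues: N=0 E=1 S=0 W=1
Step 4 [NS]: N:empty,E:wait,S:empty,W:wait | queues: N=0 E=1 S=0 W=1
Step 5 [EW]: N:wait,E:car2-GO,S:wait,W:car1-GO | queues: N=0 E=0 S=0 W=0
Car 1 crosses at step 5

5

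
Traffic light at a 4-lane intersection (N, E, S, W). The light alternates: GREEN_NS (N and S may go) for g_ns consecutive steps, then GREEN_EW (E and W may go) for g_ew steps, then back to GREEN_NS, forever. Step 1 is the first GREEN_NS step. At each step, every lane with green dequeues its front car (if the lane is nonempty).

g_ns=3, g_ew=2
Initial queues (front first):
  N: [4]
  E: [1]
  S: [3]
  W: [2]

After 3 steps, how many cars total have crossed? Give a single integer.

Answer: 2

Derivation:
Step 1 [NS]: N:car4-GO,E:wait,S:car3-GO,W:wait | queues: N=0 E=1 S=0 W=1
Step 2 [NS]: N:empty,E:wait,S:empty,W:wait | queues: N=0 E=1 S=0 W=1
Step 3 [NS]: N:empty,E:wait,S:empty,W:wait | queues: N=0 E=1 S=0 W=1
Cars crossed by step 3: 2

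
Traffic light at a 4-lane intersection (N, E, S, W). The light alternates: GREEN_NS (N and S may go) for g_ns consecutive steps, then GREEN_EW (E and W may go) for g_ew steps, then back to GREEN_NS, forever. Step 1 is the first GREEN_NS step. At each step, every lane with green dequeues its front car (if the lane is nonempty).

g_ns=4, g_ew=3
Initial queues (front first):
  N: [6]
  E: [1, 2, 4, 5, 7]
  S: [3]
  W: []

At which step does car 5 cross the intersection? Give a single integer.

Step 1 [NS]: N:car6-GO,E:wait,S:car3-GO,W:wait | queues: N=0 E=5 S=0 W=0
Step 2 [NS]: N:empty,E:wait,S:empty,W:wait | queues: N=0 E=5 S=0 W=0
Step 3 [NS]: N:empty,E:wait,S:empty,W:wait | queues: N=0 E=5 S=0 W=0
Step 4 [NS]: N:empty,E:wait,S:empty,W:wait | queues: N=0 E=5 S=0 W=0
Step 5 [EW]: N:wait,E:car1-GO,S:wait,W:empty | queues: N=0 E=4 S=0 W=0
Step 6 [EW]: N:wait,E:car2-GO,S:wait,W:empty | queues: N=0 E=3 S=0 W=0
Step 7 [EW]: N:wait,E:car4-GO,S:wait,W:empty | queues: N=0 E=2 S=0 W=0
Step 8 [NS]: N:empty,E:wait,S:empty,W:wait | queues: N=0 E=2 S=0 W=0
Step 9 [NS]: N:empty,E:wait,S:empty,W:wait | queues: N=0 E=2 S=0 W=0
Step 10 [NS]: N:empty,E:wait,S:empty,W:wait | queues: N=0 E=2 S=0 W=0
Step 11 [NS]: N:empty,E:wait,S:empty,W:wait | queues: N=0 E=2 S=0 W=0
Step 12 [EW]: N:wait,E:car5-GO,S:wait,W:empty | queues: N=0 E=1 S=0 W=0
Step 13 [EW]: N:wait,E:car7-GO,S:wait,W:empty | queues: N=0 E=0 S=0 W=0
Car 5 crosses at step 12

12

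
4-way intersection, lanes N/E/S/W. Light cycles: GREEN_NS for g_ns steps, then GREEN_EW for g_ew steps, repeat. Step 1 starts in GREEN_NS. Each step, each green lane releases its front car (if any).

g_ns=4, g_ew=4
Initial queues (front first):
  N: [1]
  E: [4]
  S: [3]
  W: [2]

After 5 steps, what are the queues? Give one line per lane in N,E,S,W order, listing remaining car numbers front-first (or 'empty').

Step 1 [NS]: N:car1-GO,E:wait,S:car3-GO,W:wait | queues: N=0 E=1 S=0 W=1
Step 2 [NS]: N:empty,E:wait,S:empty,W:wait | queues: N=0 E=1 S=0 W=1
Step 3 [NS]: N:empty,E:wait,S:empty,W:wait | queues: N=0 E=1 S=0 W=1
Step 4 [NS]: N:empty,E:wait,S:empty,W:wait | queues: N=0 E=1 S=0 W=1
Step 5 [EW]: N:wait,E:car4-GO,S:wait,W:car2-GO | queues: N=0 E=0 S=0 W=0

N: empty
E: empty
S: empty
W: empty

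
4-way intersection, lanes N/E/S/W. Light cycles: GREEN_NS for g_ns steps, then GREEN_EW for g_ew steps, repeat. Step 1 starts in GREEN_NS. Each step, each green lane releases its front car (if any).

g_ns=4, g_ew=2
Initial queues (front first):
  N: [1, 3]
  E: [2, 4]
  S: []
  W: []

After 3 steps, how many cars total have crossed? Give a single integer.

Step 1 [NS]: N:car1-GO,E:wait,S:empty,W:wait | queues: N=1 E=2 S=0 W=0
Step 2 [NS]: N:car3-GO,E:wait,S:empty,W:wait | queues: N=0 E=2 S=0 W=0
Step 3 [NS]: N:empty,E:wait,S:empty,W:wait | queues: N=0 E=2 S=0 W=0
Cars crossed by step 3: 2

Answer: 2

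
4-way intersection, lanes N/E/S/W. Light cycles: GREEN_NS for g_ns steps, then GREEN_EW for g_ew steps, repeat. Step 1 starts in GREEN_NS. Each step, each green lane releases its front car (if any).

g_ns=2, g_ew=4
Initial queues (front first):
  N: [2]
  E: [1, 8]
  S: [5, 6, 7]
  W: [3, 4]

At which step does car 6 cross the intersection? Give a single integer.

Step 1 [NS]: N:car2-GO,E:wait,S:car5-GO,W:wait | queues: N=0 E=2 S=2 W=2
Step 2 [NS]: N:empty,E:wait,S:car6-GO,W:wait | queues: N=0 E=2 S=1 W=2
Step 3 [EW]: N:wait,E:car1-GO,S:wait,W:car3-GO | queues: N=0 E=1 S=1 W=1
Step 4 [EW]: N:wait,E:car8-GO,S:wait,W:car4-GO | queues: N=0 E=0 S=1 W=0
Step 5 [EW]: N:wait,E:empty,S:wait,W:empty | queues: N=0 E=0 S=1 W=0
Step 6 [EW]: N:wait,E:empty,S:wait,W:empty | queues: N=0 E=0 S=1 W=0
Step 7 [NS]: N:empty,E:wait,S:car7-GO,W:wait | queues: N=0 E=0 S=0 W=0
Car 6 crosses at step 2

2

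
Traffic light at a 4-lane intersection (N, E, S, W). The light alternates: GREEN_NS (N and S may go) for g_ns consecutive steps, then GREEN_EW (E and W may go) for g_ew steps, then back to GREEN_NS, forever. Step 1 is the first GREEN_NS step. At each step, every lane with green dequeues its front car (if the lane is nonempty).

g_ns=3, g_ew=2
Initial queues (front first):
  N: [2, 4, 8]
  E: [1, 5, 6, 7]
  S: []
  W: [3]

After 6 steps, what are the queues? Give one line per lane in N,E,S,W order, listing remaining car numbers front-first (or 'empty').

Step 1 [NS]: N:car2-GO,E:wait,S:empty,W:wait | queues: N=2 E=4 S=0 W=1
Step 2 [NS]: N:car4-GO,E:wait,S:empty,W:wait | queues: N=1 E=4 S=0 W=1
Step 3 [NS]: N:car8-GO,E:wait,S:empty,W:wait | queues: N=0 E=4 S=0 W=1
Step 4 [EW]: N:wait,E:car1-GO,S:wait,W:car3-GO | queues: N=0 E=3 S=0 W=0
Step 5 [EW]: N:wait,E:car5-GO,S:wait,W:empty | queues: N=0 E=2 S=0 W=0
Step 6 [NS]: N:empty,E:wait,S:empty,W:wait | queues: N=0 E=2 S=0 W=0

N: empty
E: 6 7
S: empty
W: empty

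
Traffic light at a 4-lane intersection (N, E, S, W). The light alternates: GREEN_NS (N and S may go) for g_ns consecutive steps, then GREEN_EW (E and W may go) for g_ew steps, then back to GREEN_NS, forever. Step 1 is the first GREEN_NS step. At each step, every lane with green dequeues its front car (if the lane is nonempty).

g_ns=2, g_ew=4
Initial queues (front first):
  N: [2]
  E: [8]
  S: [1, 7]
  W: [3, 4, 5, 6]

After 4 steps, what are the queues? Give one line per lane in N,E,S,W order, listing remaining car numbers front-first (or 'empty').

Step 1 [NS]: N:car2-GO,E:wait,S:car1-GO,W:wait | queues: N=0 E=1 S=1 W=4
Step 2 [NS]: N:empty,E:wait,S:car7-GO,W:wait | queues: N=0 E=1 S=0 W=4
Step 3 [EW]: N:wait,E:car8-GO,S:wait,W:car3-GO | queues: N=0 E=0 S=0 W=3
Step 4 [EW]: N:wait,E:empty,S:wait,W:car4-GO | queues: N=0 E=0 S=0 W=2

N: empty
E: empty
S: empty
W: 5 6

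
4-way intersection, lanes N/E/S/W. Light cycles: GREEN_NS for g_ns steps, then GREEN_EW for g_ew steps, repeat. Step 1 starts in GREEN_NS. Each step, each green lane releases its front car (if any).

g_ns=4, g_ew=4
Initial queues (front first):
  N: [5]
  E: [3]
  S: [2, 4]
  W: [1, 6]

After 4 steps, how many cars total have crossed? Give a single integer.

Answer: 3

Derivation:
Step 1 [NS]: N:car5-GO,E:wait,S:car2-GO,W:wait | queues: N=0 E=1 S=1 W=2
Step 2 [NS]: N:empty,E:wait,S:car4-GO,W:wait | queues: N=0 E=1 S=0 W=2
Step 3 [NS]: N:empty,E:wait,S:empty,W:wait | queues: N=0 E=1 S=0 W=2
Step 4 [NS]: N:empty,E:wait,S:empty,W:wait | queues: N=0 E=1 S=0 W=2
Cars crossed by step 4: 3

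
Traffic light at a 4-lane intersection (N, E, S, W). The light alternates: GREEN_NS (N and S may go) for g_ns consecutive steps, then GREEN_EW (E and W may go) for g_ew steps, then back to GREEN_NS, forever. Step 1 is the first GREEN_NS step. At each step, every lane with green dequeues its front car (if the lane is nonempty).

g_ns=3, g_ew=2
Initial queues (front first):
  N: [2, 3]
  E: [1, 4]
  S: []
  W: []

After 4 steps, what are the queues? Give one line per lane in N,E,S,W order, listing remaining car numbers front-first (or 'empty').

Step 1 [NS]: N:car2-GO,E:wait,S:empty,W:wait | queues: N=1 E=2 S=0 W=0
Step 2 [NS]: N:car3-GO,E:wait,S:empty,W:wait | queues: N=0 E=2 S=0 W=0
Step 3 [NS]: N:empty,E:wait,S:empty,W:wait | queues: N=0 E=2 S=0 W=0
Step 4 [EW]: N:wait,E:car1-GO,S:wait,W:empty | queues: N=0 E=1 S=0 W=0

N: empty
E: 4
S: empty
W: empty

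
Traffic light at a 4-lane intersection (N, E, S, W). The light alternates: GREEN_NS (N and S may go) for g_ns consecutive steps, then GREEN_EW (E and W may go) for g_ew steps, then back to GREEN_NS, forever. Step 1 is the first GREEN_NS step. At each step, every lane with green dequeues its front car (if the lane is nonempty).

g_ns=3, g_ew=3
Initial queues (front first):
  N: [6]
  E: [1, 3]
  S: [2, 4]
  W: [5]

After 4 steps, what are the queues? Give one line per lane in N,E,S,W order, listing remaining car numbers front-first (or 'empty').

Step 1 [NS]: N:car6-GO,E:wait,S:car2-GO,W:wait | queues: N=0 E=2 S=1 W=1
Step 2 [NS]: N:empty,E:wait,S:car4-GO,W:wait | queues: N=0 E=2 S=0 W=1
Step 3 [NS]: N:empty,E:wait,S:empty,W:wait | queues: N=0 E=2 S=0 W=1
Step 4 [EW]: N:wait,E:car1-GO,S:wait,W:car5-GO | queues: N=0 E=1 S=0 W=0

N: empty
E: 3
S: empty
W: empty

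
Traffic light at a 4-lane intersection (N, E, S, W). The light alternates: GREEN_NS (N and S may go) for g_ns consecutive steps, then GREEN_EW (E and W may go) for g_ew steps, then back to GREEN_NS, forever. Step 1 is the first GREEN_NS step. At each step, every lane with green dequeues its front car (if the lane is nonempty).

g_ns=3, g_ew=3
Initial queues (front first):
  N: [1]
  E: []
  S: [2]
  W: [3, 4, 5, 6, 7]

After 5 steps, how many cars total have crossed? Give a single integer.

Answer: 4

Derivation:
Step 1 [NS]: N:car1-GO,E:wait,S:car2-GO,W:wait | queues: N=0 E=0 S=0 W=5
Step 2 [NS]: N:empty,E:wait,S:empty,W:wait | queues: N=0 E=0 S=0 W=5
Step 3 [NS]: N:empty,E:wait,S:empty,W:wait | queues: N=0 E=0 S=0 W=5
Step 4 [EW]: N:wait,E:empty,S:wait,W:car3-GO | queues: N=0 E=0 S=0 W=4
Step 5 [EW]: N:wait,E:empty,S:wait,W:car4-GO | queues: N=0 E=0 S=0 W=3
Cars crossed by step 5: 4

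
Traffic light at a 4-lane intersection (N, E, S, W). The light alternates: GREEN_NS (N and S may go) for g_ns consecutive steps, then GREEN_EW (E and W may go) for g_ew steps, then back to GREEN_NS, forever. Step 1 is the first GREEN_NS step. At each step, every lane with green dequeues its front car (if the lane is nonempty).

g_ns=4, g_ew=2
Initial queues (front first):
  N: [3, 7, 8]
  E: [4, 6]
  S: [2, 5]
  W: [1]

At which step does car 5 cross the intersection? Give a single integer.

Step 1 [NS]: N:car3-GO,E:wait,S:car2-GO,W:wait | queues: N=2 E=2 S=1 W=1
Step 2 [NS]: N:car7-GO,E:wait,S:car5-GO,W:wait | queues: N=1 E=2 S=0 W=1
Step 3 [NS]: N:car8-GO,E:wait,S:empty,W:wait | queues: N=0 E=2 S=0 W=1
Step 4 [NS]: N:empty,E:wait,S:empty,W:wait | queues: N=0 E=2 S=0 W=1
Step 5 [EW]: N:wait,E:car4-GO,S:wait,W:car1-GO | queues: N=0 E=1 S=0 W=0
Step 6 [EW]: N:wait,E:car6-GO,S:wait,W:empty | queues: N=0 E=0 S=0 W=0
Car 5 crosses at step 2

2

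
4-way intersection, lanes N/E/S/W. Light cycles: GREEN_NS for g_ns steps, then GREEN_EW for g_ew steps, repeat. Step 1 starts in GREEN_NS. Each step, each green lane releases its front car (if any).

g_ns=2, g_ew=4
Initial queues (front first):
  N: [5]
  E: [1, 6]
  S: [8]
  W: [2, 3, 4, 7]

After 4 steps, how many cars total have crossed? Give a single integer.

Answer: 6

Derivation:
Step 1 [NS]: N:car5-GO,E:wait,S:car8-GO,W:wait | queues: N=0 E=2 S=0 W=4
Step 2 [NS]: N:empty,E:wait,S:empty,W:wait | queues: N=0 E=2 S=0 W=4
Step 3 [EW]: N:wait,E:car1-GO,S:wait,W:car2-GO | queues: N=0 E=1 S=0 W=3
Step 4 [EW]: N:wait,E:car6-GO,S:wait,W:car3-GO | queues: N=0 E=0 S=0 W=2
Cars crossed by step 4: 6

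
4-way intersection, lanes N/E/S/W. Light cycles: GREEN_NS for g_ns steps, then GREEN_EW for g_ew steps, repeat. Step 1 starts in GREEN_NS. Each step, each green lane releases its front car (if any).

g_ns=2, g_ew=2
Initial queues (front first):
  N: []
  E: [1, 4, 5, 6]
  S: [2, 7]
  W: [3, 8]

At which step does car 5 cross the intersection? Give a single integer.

Step 1 [NS]: N:empty,E:wait,S:car2-GO,W:wait | queues: N=0 E=4 S=1 W=2
Step 2 [NS]: N:empty,E:wait,S:car7-GO,W:wait | queues: N=0 E=4 S=0 W=2
Step 3 [EW]: N:wait,E:car1-GO,S:wait,W:car3-GO | queues: N=0 E=3 S=0 W=1
Step 4 [EW]: N:wait,E:car4-GO,S:wait,W:car8-GO | queues: N=0 E=2 S=0 W=0
Step 5 [NS]: N:empty,E:wait,S:empty,W:wait | queues: N=0 E=2 S=0 W=0
Step 6 [NS]: N:empty,E:wait,S:empty,W:wait | queues: N=0 E=2 S=0 W=0
Step 7 [EW]: N:wait,E:car5-GO,S:wait,W:empty | queues: N=0 E=1 S=0 W=0
Step 8 [EW]: N:wait,E:car6-GO,S:wait,W:empty | queues: N=0 E=0 S=0 W=0
Car 5 crosses at step 7

7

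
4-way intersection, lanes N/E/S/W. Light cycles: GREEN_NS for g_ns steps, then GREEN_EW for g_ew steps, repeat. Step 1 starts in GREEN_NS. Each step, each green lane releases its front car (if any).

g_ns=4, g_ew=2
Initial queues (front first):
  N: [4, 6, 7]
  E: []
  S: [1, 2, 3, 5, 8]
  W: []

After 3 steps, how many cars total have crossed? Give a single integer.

Answer: 6

Derivation:
Step 1 [NS]: N:car4-GO,E:wait,S:car1-GO,W:wait | queues: N=2 E=0 S=4 W=0
Step 2 [NS]: N:car6-GO,E:wait,S:car2-GO,W:wait | queues: N=1 E=0 S=3 W=0
Step 3 [NS]: N:car7-GO,E:wait,S:car3-GO,W:wait | queues: N=0 E=0 S=2 W=0
Cars crossed by step 3: 6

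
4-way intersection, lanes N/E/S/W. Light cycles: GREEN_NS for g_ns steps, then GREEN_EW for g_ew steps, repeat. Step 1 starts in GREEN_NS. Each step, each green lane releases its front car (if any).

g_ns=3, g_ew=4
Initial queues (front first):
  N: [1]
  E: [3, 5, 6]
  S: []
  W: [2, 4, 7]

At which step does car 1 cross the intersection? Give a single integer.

Step 1 [NS]: N:car1-GO,E:wait,S:empty,W:wait | queues: N=0 E=3 S=0 W=3
Step 2 [NS]: N:empty,E:wait,S:empty,W:wait | queues: N=0 E=3 S=0 W=3
Step 3 [NS]: N:empty,E:wait,S:empty,W:wait | queues: N=0 E=3 S=0 W=3
Step 4 [EW]: N:wait,E:car3-GO,S:wait,W:car2-GO | queues: N=0 E=2 S=0 W=2
Step 5 [EW]: N:wait,E:car5-GO,S:wait,W:car4-GO | queues: N=0 E=1 S=0 W=1
Step 6 [EW]: N:wait,E:car6-GO,S:wait,W:car7-GO | queues: N=0 E=0 S=0 W=0
Car 1 crosses at step 1

1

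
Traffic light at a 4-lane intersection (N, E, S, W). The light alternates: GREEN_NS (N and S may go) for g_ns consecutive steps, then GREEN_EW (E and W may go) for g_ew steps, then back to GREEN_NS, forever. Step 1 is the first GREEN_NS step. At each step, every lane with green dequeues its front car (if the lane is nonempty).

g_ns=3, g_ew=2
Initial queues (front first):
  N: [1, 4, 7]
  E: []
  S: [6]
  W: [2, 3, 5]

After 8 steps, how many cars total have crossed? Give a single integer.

Step 1 [NS]: N:car1-GO,E:wait,S:car6-GO,W:wait | queues: N=2 E=0 S=0 W=3
Step 2 [NS]: N:car4-GO,E:wait,S:empty,W:wait | queues: N=1 E=0 S=0 W=3
Step 3 [NS]: N:car7-GO,E:wait,S:empty,W:wait | queues: N=0 E=0 S=0 W=3
Step 4 [EW]: N:wait,E:empty,S:wait,W:car2-GO | queues: N=0 E=0 S=0 W=2
Step 5 [EW]: N:wait,E:empty,S:wait,W:car3-GO | queues: N=0 E=0 S=0 W=1
Step 6 [NS]: N:empty,E:wait,S:empty,W:wait | queues: N=0 E=0 S=0 W=1
Step 7 [NS]: N:empty,E:wait,S:empty,W:wait | queues: N=0 E=0 S=0 W=1
Step 8 [NS]: N:empty,E:wait,S:empty,W:wait | queues: N=0 E=0 S=0 W=1
Cars crossed by step 8: 6

Answer: 6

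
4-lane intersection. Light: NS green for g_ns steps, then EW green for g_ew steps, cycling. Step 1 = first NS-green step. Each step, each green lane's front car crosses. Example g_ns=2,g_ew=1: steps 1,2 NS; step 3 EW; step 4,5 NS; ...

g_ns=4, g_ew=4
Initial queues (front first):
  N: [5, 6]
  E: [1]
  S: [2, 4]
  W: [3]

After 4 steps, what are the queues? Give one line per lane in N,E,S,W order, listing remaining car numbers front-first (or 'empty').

Step 1 [NS]: N:car5-GO,E:wait,S:car2-GO,W:wait | queues: N=1 E=1 S=1 W=1
Step 2 [NS]: N:car6-GO,E:wait,S:car4-GO,W:wait | queues: N=0 E=1 S=0 W=1
Step 3 [NS]: N:empty,E:wait,S:empty,W:wait | queues: N=0 E=1 S=0 W=1
Step 4 [NS]: N:empty,E:wait,S:empty,W:wait | queues: N=0 E=1 S=0 W=1

N: empty
E: 1
S: empty
W: 3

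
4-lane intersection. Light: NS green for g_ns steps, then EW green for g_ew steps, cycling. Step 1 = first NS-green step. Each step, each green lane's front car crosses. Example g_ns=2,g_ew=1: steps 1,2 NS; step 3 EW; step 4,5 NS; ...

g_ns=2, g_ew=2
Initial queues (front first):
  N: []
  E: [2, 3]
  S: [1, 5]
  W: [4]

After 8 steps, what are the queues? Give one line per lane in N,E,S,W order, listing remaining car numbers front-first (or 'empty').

Step 1 [NS]: N:empty,E:wait,S:car1-GO,W:wait | queues: N=0 E=2 S=1 W=1
Step 2 [NS]: N:empty,E:wait,S:car5-GO,W:wait | queues: N=0 E=2 S=0 W=1
Step 3 [EW]: N:wait,E:car2-GO,S:wait,W:car4-GO | queues: N=0 E=1 S=0 W=0
Step 4 [EW]: N:wait,E:car3-GO,S:wait,W:empty | queues: N=0 E=0 S=0 W=0

N: empty
E: empty
S: empty
W: empty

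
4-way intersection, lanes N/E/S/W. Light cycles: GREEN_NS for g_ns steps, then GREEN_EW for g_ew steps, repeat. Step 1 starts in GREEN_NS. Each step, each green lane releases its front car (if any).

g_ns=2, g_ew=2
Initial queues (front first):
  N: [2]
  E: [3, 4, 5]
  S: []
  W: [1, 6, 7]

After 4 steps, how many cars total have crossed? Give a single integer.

Answer: 5

Derivation:
Step 1 [NS]: N:car2-GO,E:wait,S:empty,W:wait | queues: N=0 E=3 S=0 W=3
Step 2 [NS]: N:empty,E:wait,S:empty,W:wait | queues: N=0 E=3 S=0 W=3
Step 3 [EW]: N:wait,E:car3-GO,S:wait,W:car1-GO | queues: N=0 E=2 S=0 W=2
Step 4 [EW]: N:wait,E:car4-GO,S:wait,W:car6-GO | queues: N=0 E=1 S=0 W=1
Cars crossed by step 4: 5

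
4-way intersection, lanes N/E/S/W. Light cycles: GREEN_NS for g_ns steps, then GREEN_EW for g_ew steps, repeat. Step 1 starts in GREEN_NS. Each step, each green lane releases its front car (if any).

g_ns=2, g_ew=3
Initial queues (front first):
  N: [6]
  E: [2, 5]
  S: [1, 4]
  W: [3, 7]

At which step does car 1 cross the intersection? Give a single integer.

Step 1 [NS]: N:car6-GO,E:wait,S:car1-GO,W:wait | queues: N=0 E=2 S=1 W=2
Step 2 [NS]: N:empty,E:wait,S:car4-GO,W:wait | queues: N=0 E=2 S=0 W=2
Step 3 [EW]: N:wait,E:car2-GO,S:wait,W:car3-GO | queues: N=0 E=1 S=0 W=1
Step 4 [EW]: N:wait,E:car5-GO,S:wait,W:car7-GO | queues: N=0 E=0 S=0 W=0
Car 1 crosses at step 1

1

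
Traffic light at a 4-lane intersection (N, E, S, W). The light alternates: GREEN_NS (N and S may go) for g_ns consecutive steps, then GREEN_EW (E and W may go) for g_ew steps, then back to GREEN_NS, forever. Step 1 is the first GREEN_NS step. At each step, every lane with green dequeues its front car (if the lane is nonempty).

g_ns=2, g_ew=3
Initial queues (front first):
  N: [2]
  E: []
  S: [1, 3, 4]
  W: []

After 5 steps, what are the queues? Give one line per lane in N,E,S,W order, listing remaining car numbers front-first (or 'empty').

Step 1 [NS]: N:car2-GO,E:wait,S:car1-GO,W:wait | queues: N=0 E=0 S=2 W=0
Step 2 [NS]: N:empty,E:wait,S:car3-GO,W:wait | queues: N=0 E=0 S=1 W=0
Step 3 [EW]: N:wait,E:empty,S:wait,W:empty | queues: N=0 E=0 S=1 W=0
Step 4 [EW]: N:wait,E:empty,S:wait,W:empty | queues: N=0 E=0 S=1 W=0
Step 5 [EW]: N:wait,E:empty,S:wait,W:empty | queues: N=0 E=0 S=1 W=0

N: empty
E: empty
S: 4
W: empty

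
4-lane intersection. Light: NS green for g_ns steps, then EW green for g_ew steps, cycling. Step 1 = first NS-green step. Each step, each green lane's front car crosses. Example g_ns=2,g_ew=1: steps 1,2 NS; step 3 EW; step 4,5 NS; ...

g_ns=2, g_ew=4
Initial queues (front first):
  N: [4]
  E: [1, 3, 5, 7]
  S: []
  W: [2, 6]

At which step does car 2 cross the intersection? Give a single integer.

Step 1 [NS]: N:car4-GO,E:wait,S:empty,W:wait | queues: N=0 E=4 S=0 W=2
Step 2 [NS]: N:empty,E:wait,S:empty,W:wait | queues: N=0 E=4 S=0 W=2
Step 3 [EW]: N:wait,E:car1-GO,S:wait,W:car2-GO | queues: N=0 E=3 S=0 W=1
Step 4 [EW]: N:wait,E:car3-GO,S:wait,W:car6-GO | queues: N=0 E=2 S=0 W=0
Step 5 [EW]: N:wait,E:car5-GO,S:wait,W:empty | queues: N=0 E=1 S=0 W=0
Step 6 [EW]: N:wait,E:car7-GO,S:wait,W:empty | queues: N=0 E=0 S=0 W=0
Car 2 crosses at step 3

3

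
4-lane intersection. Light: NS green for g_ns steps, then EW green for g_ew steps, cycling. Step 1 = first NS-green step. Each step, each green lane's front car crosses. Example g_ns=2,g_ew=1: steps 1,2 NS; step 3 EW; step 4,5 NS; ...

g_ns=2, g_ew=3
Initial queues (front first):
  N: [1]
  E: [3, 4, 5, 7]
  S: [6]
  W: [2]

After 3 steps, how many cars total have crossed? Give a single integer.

Answer: 4

Derivation:
Step 1 [NS]: N:car1-GO,E:wait,S:car6-GO,W:wait | queues: N=0 E=4 S=0 W=1
Step 2 [NS]: N:empty,E:wait,S:empty,W:wait | queues: N=0 E=4 S=0 W=1
Step 3 [EW]: N:wait,E:car3-GO,S:wait,W:car2-GO | queues: N=0 E=3 S=0 W=0
Cars crossed by step 3: 4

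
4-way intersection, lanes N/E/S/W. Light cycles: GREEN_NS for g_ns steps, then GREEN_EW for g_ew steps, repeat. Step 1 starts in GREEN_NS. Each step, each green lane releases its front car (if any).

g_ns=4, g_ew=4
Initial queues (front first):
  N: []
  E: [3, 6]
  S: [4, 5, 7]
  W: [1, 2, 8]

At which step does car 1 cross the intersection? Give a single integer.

Step 1 [NS]: N:empty,E:wait,S:car4-GO,W:wait | queues: N=0 E=2 S=2 W=3
Step 2 [NS]: N:empty,E:wait,S:car5-GO,W:wait | queues: N=0 E=2 S=1 W=3
Step 3 [NS]: N:empty,E:wait,S:car7-GO,W:wait | queues: N=0 E=2 S=0 W=3
Step 4 [NS]: N:empty,E:wait,S:empty,W:wait | queues: N=0 E=2 S=0 W=3
Step 5 [EW]: N:wait,E:car3-GO,S:wait,W:car1-GO | queues: N=0 E=1 S=0 W=2
Step 6 [EW]: N:wait,E:car6-GO,S:wait,W:car2-GO | queues: N=0 E=0 S=0 W=1
Step 7 [EW]: N:wait,E:empty,S:wait,W:car8-GO | queues: N=0 E=0 S=0 W=0
Car 1 crosses at step 5

5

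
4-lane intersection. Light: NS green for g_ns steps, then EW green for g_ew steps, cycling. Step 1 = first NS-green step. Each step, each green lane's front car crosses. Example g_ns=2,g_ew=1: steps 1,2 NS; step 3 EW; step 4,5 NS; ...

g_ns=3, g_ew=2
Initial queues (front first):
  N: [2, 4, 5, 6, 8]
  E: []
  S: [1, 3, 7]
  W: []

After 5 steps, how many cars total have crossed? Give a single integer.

Step 1 [NS]: N:car2-GO,E:wait,S:car1-GO,W:wait | queues: N=4 E=0 S=2 W=0
Step 2 [NS]: N:car4-GO,E:wait,S:car3-GO,W:wait | queues: N=3 E=0 S=1 W=0
Step 3 [NS]: N:car5-GO,E:wait,S:car7-GO,W:wait | queues: N=2 E=0 S=0 W=0
Step 4 [EW]: N:wait,E:empty,S:wait,W:empty | queues: N=2 E=0 S=0 W=0
Step 5 [EW]: N:wait,E:empty,S:wait,W:empty | queues: N=2 E=0 S=0 W=0
Cars crossed by step 5: 6

Answer: 6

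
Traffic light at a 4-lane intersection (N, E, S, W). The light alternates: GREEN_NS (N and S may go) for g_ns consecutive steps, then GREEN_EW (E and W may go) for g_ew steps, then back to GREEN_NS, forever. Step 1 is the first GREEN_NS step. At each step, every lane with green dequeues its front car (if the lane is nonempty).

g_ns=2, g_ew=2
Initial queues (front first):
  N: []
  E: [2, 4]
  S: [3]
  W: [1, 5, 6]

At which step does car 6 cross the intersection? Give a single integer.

Step 1 [NS]: N:empty,E:wait,S:car3-GO,W:wait | queues: N=0 E=2 S=0 W=3
Step 2 [NS]: N:empty,E:wait,S:empty,W:wait | queues: N=0 E=2 S=0 W=3
Step 3 [EW]: N:wait,E:car2-GO,S:wait,W:car1-GO | queues: N=0 E=1 S=0 W=2
Step 4 [EW]: N:wait,E:car4-GO,S:wait,W:car5-GO | queues: N=0 E=0 S=0 W=1
Step 5 [NS]: N:empty,E:wait,S:empty,W:wait | queues: N=0 E=0 S=0 W=1
Step 6 [NS]: N:empty,E:wait,S:empty,W:wait | queues: N=0 E=0 S=0 W=1
Step 7 [EW]: N:wait,E:empty,S:wait,W:car6-GO | queues: N=0 E=0 S=0 W=0
Car 6 crosses at step 7

7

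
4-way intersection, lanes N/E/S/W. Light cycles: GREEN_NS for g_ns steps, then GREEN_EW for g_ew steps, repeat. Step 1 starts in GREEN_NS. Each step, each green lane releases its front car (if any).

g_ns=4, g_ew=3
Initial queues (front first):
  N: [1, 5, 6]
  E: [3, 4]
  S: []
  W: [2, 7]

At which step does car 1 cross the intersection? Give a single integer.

Step 1 [NS]: N:car1-GO,E:wait,S:empty,W:wait | queues: N=2 E=2 S=0 W=2
Step 2 [NS]: N:car5-GO,E:wait,S:empty,W:wait | queues: N=1 E=2 S=0 W=2
Step 3 [NS]: N:car6-GO,E:wait,S:empty,W:wait | queues: N=0 E=2 S=0 W=2
Step 4 [NS]: N:empty,E:wait,S:empty,W:wait | queues: N=0 E=2 S=0 W=2
Step 5 [EW]: N:wait,E:car3-GO,S:wait,W:car2-GO | queues: N=0 E=1 S=0 W=1
Step 6 [EW]: N:wait,E:car4-GO,S:wait,W:car7-GO | queues: N=0 E=0 S=0 W=0
Car 1 crosses at step 1

1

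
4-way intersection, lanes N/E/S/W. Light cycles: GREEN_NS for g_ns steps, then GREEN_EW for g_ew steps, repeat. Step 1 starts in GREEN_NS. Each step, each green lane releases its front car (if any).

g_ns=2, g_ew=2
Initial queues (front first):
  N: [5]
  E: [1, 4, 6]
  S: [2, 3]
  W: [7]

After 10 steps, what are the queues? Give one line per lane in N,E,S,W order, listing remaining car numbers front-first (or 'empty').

Step 1 [NS]: N:car5-GO,E:wait,S:car2-GO,W:wait | queues: N=0 E=3 S=1 W=1
Step 2 [NS]: N:empty,E:wait,S:car3-GO,W:wait | queues: N=0 E=3 S=0 W=1
Step 3 [EW]: N:wait,E:car1-GO,S:wait,W:car7-GO | queues: N=0 E=2 S=0 W=0
Step 4 [EW]: N:wait,E:car4-GO,S:wait,W:empty | queues: N=0 E=1 S=0 W=0
Step 5 [NS]: N:empty,E:wait,S:empty,W:wait | queues: N=0 E=1 S=0 W=0
Step 6 [NS]: N:empty,E:wait,S:empty,W:wait | queues: N=0 E=1 S=0 W=0
Step 7 [EW]: N:wait,E:car6-GO,S:wait,W:empty | queues: N=0 E=0 S=0 W=0

N: empty
E: empty
S: empty
W: empty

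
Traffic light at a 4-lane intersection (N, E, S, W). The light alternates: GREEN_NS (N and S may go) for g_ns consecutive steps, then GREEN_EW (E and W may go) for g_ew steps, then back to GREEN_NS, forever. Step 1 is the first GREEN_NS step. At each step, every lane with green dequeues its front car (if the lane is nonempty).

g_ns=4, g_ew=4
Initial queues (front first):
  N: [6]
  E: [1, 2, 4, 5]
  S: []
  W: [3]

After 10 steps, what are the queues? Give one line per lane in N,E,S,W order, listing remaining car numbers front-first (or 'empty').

Step 1 [NS]: N:car6-GO,E:wait,S:empty,W:wait | queues: N=0 E=4 S=0 W=1
Step 2 [NS]: N:empty,E:wait,S:empty,W:wait | queues: N=0 E=4 S=0 W=1
Step 3 [NS]: N:empty,E:wait,S:empty,W:wait | queues: N=0 E=4 S=0 W=1
Step 4 [NS]: N:empty,E:wait,S:empty,W:wait | queues: N=0 E=4 S=0 W=1
Step 5 [EW]: N:wait,E:car1-GO,S:wait,W:car3-GO | queues: N=0 E=3 S=0 W=0
Step 6 [EW]: N:wait,E:car2-GO,S:wait,W:empty | queues: N=0 E=2 S=0 W=0
Step 7 [EW]: N:wait,E:car4-GO,S:wait,W:empty | queues: N=0 E=1 S=0 W=0
Step 8 [EW]: N:wait,E:car5-GO,S:wait,W:empty | queues: N=0 E=0 S=0 W=0

N: empty
E: empty
S: empty
W: empty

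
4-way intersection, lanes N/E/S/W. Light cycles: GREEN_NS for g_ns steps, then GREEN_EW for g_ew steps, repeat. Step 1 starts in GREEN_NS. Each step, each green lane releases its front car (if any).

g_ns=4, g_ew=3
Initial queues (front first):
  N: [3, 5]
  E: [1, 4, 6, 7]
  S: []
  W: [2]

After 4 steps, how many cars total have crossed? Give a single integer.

Answer: 2

Derivation:
Step 1 [NS]: N:car3-GO,E:wait,S:empty,W:wait | queues: N=1 E=4 S=0 W=1
Step 2 [NS]: N:car5-GO,E:wait,S:empty,W:wait | queues: N=0 E=4 S=0 W=1
Step 3 [NS]: N:empty,E:wait,S:empty,W:wait | queues: N=0 E=4 S=0 W=1
Step 4 [NS]: N:empty,E:wait,S:empty,W:wait | queues: N=0 E=4 S=0 W=1
Cars crossed by step 4: 2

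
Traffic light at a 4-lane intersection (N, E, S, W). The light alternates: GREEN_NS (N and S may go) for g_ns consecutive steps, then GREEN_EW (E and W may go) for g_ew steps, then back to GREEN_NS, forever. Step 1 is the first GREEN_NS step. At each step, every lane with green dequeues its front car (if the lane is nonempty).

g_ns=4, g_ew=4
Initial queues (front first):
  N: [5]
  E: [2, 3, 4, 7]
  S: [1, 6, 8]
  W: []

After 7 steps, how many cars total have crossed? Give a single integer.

Step 1 [NS]: N:car5-GO,E:wait,S:car1-GO,W:wait | queues: N=0 E=4 S=2 W=0
Step 2 [NS]: N:empty,E:wait,S:car6-GO,W:wait | queues: N=0 E=4 S=1 W=0
Step 3 [NS]: N:empty,E:wait,S:car8-GO,W:wait | queues: N=0 E=4 S=0 W=0
Step 4 [NS]: N:empty,E:wait,S:empty,W:wait | queues: N=0 E=4 S=0 W=0
Step 5 [EW]: N:wait,E:car2-GO,S:wait,W:empty | queues: N=0 E=3 S=0 W=0
Step 6 [EW]: N:wait,E:car3-GO,S:wait,W:empty | queues: N=0 E=2 S=0 W=0
Step 7 [EW]: N:wait,E:car4-GO,S:wait,W:empty | queues: N=0 E=1 S=0 W=0
Cars crossed by step 7: 7

Answer: 7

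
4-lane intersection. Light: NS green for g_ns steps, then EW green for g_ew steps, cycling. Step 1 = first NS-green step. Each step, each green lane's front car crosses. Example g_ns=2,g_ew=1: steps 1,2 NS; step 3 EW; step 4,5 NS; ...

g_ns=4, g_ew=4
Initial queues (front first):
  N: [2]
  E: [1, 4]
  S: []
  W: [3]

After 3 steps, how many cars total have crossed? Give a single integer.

Step 1 [NS]: N:car2-GO,E:wait,S:empty,W:wait | queues: N=0 E=2 S=0 W=1
Step 2 [NS]: N:empty,E:wait,S:empty,W:wait | queues: N=0 E=2 S=0 W=1
Step 3 [NS]: N:empty,E:wait,S:empty,W:wait | queues: N=0 E=2 S=0 W=1
Cars crossed by step 3: 1

Answer: 1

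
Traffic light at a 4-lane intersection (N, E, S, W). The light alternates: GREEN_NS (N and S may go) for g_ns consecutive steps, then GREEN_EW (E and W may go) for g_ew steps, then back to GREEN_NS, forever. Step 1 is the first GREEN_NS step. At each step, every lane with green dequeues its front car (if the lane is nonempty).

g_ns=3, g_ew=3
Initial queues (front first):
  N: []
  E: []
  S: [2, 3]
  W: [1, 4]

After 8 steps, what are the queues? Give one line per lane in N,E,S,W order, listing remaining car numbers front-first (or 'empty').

Step 1 [NS]: N:empty,E:wait,S:car2-GO,W:wait | queues: N=0 E=0 S=1 W=2
Step 2 [NS]: N:empty,E:wait,S:car3-GO,W:wait | queues: N=0 E=0 S=0 W=2
Step 3 [NS]: N:empty,E:wait,S:empty,W:wait | queues: N=0 E=0 S=0 W=2
Step 4 [EW]: N:wait,E:empty,S:wait,W:car1-GO | queues: N=0 E=0 S=0 W=1
Step 5 [EW]: N:wait,E:empty,S:wait,W:car4-GO | queues: N=0 E=0 S=0 W=0

N: empty
E: empty
S: empty
W: empty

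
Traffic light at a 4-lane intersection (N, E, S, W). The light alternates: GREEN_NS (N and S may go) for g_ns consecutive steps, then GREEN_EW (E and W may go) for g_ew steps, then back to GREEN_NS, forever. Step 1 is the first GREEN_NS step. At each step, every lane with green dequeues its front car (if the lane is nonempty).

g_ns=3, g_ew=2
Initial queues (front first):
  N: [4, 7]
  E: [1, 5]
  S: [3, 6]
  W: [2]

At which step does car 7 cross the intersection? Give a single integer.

Step 1 [NS]: N:car4-GO,E:wait,S:car3-GO,W:wait | queues: N=1 E=2 S=1 W=1
Step 2 [NS]: N:car7-GO,E:wait,S:car6-GO,W:wait | queues: N=0 E=2 S=0 W=1
Step 3 [NS]: N:empty,E:wait,S:empty,W:wait | queues: N=0 E=2 S=0 W=1
Step 4 [EW]: N:wait,E:car1-GO,S:wait,W:car2-GO | queues: N=0 E=1 S=0 W=0
Step 5 [EW]: N:wait,E:car5-GO,S:wait,W:empty | queues: N=0 E=0 S=0 W=0
Car 7 crosses at step 2

2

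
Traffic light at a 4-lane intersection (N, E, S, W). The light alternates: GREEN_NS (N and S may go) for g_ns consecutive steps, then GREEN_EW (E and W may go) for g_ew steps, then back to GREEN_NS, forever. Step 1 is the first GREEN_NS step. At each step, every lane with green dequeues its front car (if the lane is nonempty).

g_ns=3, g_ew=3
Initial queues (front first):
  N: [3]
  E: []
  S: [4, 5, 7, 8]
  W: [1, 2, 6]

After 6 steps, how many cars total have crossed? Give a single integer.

Step 1 [NS]: N:car3-GO,E:wait,S:car4-GO,W:wait | queues: N=0 E=0 S=3 W=3
Step 2 [NS]: N:empty,E:wait,S:car5-GO,W:wait | queues: N=0 E=0 S=2 W=3
Step 3 [NS]: N:empty,E:wait,S:car7-GO,W:wait | queues: N=0 E=0 S=1 W=3
Step 4 [EW]: N:wait,E:empty,S:wait,W:car1-GO | queues: N=0 E=0 S=1 W=2
Step 5 [EW]: N:wait,E:empty,S:wait,W:car2-GO | queues: N=0 E=0 S=1 W=1
Step 6 [EW]: N:wait,E:empty,S:wait,W:car6-GO | queues: N=0 E=0 S=1 W=0
Cars crossed by step 6: 7

Answer: 7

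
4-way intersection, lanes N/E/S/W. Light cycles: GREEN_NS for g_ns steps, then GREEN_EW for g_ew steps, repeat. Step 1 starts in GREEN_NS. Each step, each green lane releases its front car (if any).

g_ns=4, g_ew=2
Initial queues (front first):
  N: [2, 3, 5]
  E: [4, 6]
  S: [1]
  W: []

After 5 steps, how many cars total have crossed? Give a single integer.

Step 1 [NS]: N:car2-GO,E:wait,S:car1-GO,W:wait | queues: N=2 E=2 S=0 W=0
Step 2 [NS]: N:car3-GO,E:wait,S:empty,W:wait | queues: N=1 E=2 S=0 W=0
Step 3 [NS]: N:car5-GO,E:wait,S:empty,W:wait | queues: N=0 E=2 S=0 W=0
Step 4 [NS]: N:empty,E:wait,S:empty,W:wait | queues: N=0 E=2 S=0 W=0
Step 5 [EW]: N:wait,E:car4-GO,S:wait,W:empty | queues: N=0 E=1 S=0 W=0
Cars crossed by step 5: 5

Answer: 5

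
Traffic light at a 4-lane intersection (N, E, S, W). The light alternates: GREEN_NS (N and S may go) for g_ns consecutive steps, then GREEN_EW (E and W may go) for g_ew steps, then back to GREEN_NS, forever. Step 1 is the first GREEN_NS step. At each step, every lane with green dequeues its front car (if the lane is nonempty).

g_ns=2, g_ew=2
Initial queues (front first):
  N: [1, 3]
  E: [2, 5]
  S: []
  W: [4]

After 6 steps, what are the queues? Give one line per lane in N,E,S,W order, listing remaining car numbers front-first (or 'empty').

Step 1 [NS]: N:car1-GO,E:wait,S:empty,W:wait | queues: N=1 E=2 S=0 W=1
Step 2 [NS]: N:car3-GO,E:wait,S:empty,W:wait | queues: N=0 E=2 S=0 W=1
Step 3 [EW]: N:wait,E:car2-GO,S:wait,W:car4-GO | queues: N=0 E=1 S=0 W=0
Step 4 [EW]: N:wait,E:car5-GO,S:wait,W:empty | queues: N=0 E=0 S=0 W=0

N: empty
E: empty
S: empty
W: empty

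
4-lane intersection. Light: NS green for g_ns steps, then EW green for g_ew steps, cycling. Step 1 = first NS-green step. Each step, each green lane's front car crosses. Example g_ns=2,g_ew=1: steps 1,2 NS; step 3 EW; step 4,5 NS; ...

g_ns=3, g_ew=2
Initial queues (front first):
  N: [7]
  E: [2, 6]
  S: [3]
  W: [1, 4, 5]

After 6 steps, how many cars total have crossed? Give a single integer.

Step 1 [NS]: N:car7-GO,E:wait,S:car3-GO,W:wait | queues: N=0 E=2 S=0 W=3
Step 2 [NS]: N:empty,E:wait,S:empty,W:wait | queues: N=0 E=2 S=0 W=3
Step 3 [NS]: N:empty,E:wait,S:empty,W:wait | queues: N=0 E=2 S=0 W=3
Step 4 [EW]: N:wait,E:car2-GO,S:wait,W:car1-GO | queues: N=0 E=1 S=0 W=2
Step 5 [EW]: N:wait,E:car6-GO,S:wait,W:car4-GO | queues: N=0 E=0 S=0 W=1
Step 6 [NS]: N:empty,E:wait,S:empty,W:wait | queues: N=0 E=0 S=0 W=1
Cars crossed by step 6: 6

Answer: 6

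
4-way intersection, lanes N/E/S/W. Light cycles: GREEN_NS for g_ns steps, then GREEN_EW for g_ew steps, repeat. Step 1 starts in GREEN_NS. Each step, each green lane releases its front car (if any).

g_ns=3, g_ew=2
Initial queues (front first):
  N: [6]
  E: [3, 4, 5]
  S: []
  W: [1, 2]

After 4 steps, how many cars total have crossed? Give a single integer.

Answer: 3

Derivation:
Step 1 [NS]: N:car6-GO,E:wait,S:empty,W:wait | queues: N=0 E=3 S=0 W=2
Step 2 [NS]: N:empty,E:wait,S:empty,W:wait | queues: N=0 E=3 S=0 W=2
Step 3 [NS]: N:empty,E:wait,S:empty,W:wait | queues: N=0 E=3 S=0 W=2
Step 4 [EW]: N:wait,E:car3-GO,S:wait,W:car1-GO | queues: N=0 E=2 S=0 W=1
Cars crossed by step 4: 3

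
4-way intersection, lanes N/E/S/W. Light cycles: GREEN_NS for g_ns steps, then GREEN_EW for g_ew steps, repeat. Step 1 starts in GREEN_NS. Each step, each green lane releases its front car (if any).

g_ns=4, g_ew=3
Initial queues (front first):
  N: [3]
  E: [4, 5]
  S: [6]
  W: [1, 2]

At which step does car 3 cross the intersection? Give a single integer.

Step 1 [NS]: N:car3-GO,E:wait,S:car6-GO,W:wait | queues: N=0 E=2 S=0 W=2
Step 2 [NS]: N:empty,E:wait,S:empty,W:wait | queues: N=0 E=2 S=0 W=2
Step 3 [NS]: N:empty,E:wait,S:empty,W:wait | queues: N=0 E=2 S=0 W=2
Step 4 [NS]: N:empty,E:wait,S:empty,W:wait | queues: N=0 E=2 S=0 W=2
Step 5 [EW]: N:wait,E:car4-GO,S:wait,W:car1-GO | queues: N=0 E=1 S=0 W=1
Step 6 [EW]: N:wait,E:car5-GO,S:wait,W:car2-GO | queues: N=0 E=0 S=0 W=0
Car 3 crosses at step 1

1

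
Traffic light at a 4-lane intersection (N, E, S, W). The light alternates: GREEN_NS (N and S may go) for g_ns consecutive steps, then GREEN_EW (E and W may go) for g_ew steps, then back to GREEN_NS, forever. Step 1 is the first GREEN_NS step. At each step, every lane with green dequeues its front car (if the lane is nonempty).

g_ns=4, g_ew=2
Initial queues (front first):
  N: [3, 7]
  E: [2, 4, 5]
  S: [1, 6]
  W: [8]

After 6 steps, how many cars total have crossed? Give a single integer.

Step 1 [NS]: N:car3-GO,E:wait,S:car1-GO,W:wait | queues: N=1 E=3 S=1 W=1
Step 2 [NS]: N:car7-GO,E:wait,S:car6-GO,W:wait | queues: N=0 E=3 S=0 W=1
Step 3 [NS]: N:empty,E:wait,S:empty,W:wait | queues: N=0 E=3 S=0 W=1
Step 4 [NS]: N:empty,E:wait,S:empty,W:wait | queues: N=0 E=3 S=0 W=1
Step 5 [EW]: N:wait,E:car2-GO,S:wait,W:car8-GO | queues: N=0 E=2 S=0 W=0
Step 6 [EW]: N:wait,E:car4-GO,S:wait,W:empty | queues: N=0 E=1 S=0 W=0
Cars crossed by step 6: 7

Answer: 7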